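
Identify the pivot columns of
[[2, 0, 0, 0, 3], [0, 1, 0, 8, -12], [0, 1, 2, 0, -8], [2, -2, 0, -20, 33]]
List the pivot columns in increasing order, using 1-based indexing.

R1 ← 1/2·R1
  [ 1   0  0    0  3/2 ]
  [ 0   1  0    8  -12 ]
  [ 0   1  2    0   -8 ]
  [ 2  -2  0  -20   33 ]
R4 ← R4 − 2·R1
  [ 1   0  0    0  3/2 ]
  [ 0   1  0    8  -12 ]
  [ 0   1  2    0   -8 ]
  [ 0  -2  0  -20   30 ]
R3 ← R3 − R2
  [ 1   0  0    0  3/2 ]
  [ 0   1  0    8  -12 ]
  [ 0   0  2   -8    4 ]
  [ 0  -2  0  -20   30 ]
R4 ← R4 + 2·R2
  [ 1  0  0   0  3/2 ]
  [ 0  1  0   8  -12 ]
  [ 0  0  2  -8    4 ]
  [ 0  0  0  -4    6 ]
R3 ← 1/2·R3
  [ 1  0  0   0  3/2 ]
  [ 0  1  0   8  -12 ]
  [ 0  0  1  -4    2 ]
  [ 0  0  0  -4    6 ]
R4 ← -1/4·R4
  [ 1  0  0   0   3/2 ]
  [ 0  1  0   8   -12 ]
  [ 0  0  1  -4     2 ]
  [ 0  0  0   1  -3/2 ]
R3 ← R3 + 4·R4
  [ 1  0  0  0   3/2 ]
  [ 0  1  0  8   -12 ]
  [ 0  0  1  0    -4 ]
  [ 0  0  0  1  -3/2 ]
R2 ← R2 − 8·R4
  [ 1  0  0  0   3/2 ]
  [ 0  1  0  0     0 ]
  [ 0  0  1  0    -4 ]
  [ 0  0  0  1  -3/2 ]
Pivot columns are the columns containing a leading 1.

1, 2, 3, 4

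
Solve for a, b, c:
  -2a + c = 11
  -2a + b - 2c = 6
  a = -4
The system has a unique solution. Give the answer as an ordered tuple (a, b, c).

(-4, 4, 3)

Form the augmented matrix and row-reduce:
  [ -2  0   1  |  11 ]
  [ -2  1  -2  |   6 ]
  [  1  0   0  |  -4 ]
r1 ← -1/2·r1
  [  1  0  -1/2  |  -11/2 ]
  [ -2  1    -2  |      6 ]
  [  1  0     0  |     -4 ]
r2 ← r2 + 2·r1
  [ 1  0  -1/2  |  -11/2 ]
  [ 0  1    -3  |     -5 ]
  [ 1  0     0  |     -4 ]
r3 ← r3 − r1
  [ 1  0  -1/2  |  -11/2 ]
  [ 0  1    -3  |     -5 ]
  [ 0  0   1/2  |    3/2 ]
r3 ← 2·r3
  [ 1  0  -1/2  |  -11/2 ]
  [ 0  1    -3  |     -5 ]
  [ 0  0     1  |      3 ]
r2 ← r2 + 3·r3
  [ 1  0  -1/2  |  -11/2 ]
  [ 0  1     0  |      4 ]
  [ 0  0     1  |      3 ]
r1 ← r1 + 1/2·r3
  [ 1  0  0  |  -4 ]
  [ 0  1  0  |   4 ]
  [ 0  0  1  |   3 ]
Reading off the last column: a = -4, b = 4, c = 3.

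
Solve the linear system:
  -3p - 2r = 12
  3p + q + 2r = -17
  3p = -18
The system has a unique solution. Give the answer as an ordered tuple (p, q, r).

(-6, -5, 3)

Form the augmented matrix and row-reduce:
  [ -3  0  -2  |   12 ]
  [  3  1   2  |  -17 ]
  [  3  0   0  |  -18 ]
r1 -> -1/3·r1
r2 -> r2 − 3·r1
r3 -> r3 − 3·r1
r3 -> -1/2·r3
r1 -> r1 − 2/3·r3
Reading off the last column: p = -6, q = -5, r = 3.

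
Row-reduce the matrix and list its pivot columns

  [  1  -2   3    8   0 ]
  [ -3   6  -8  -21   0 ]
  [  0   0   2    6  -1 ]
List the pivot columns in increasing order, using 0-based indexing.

0, 2, 4

r2 ← r2 + 3·r1
  [ 1  -2  3  8   0 ]
  [ 0   0  1  3   0 ]
  [ 0   0  2  6  -1 ]
r3 ← r3 − 2·r2
  [ 1  -2  3  8   0 ]
  [ 0   0  1  3   0 ]
  [ 0   0  0  0  -1 ]
r3 ← -1·r3
  [ 1  -2  3  8  0 ]
  [ 0   0  1  3  0 ]
  [ 0   0  0  0  1 ]
r1 ← r1 − 3·r2
  [ 1  -2  0  -1  0 ]
  [ 0   0  1   3  0 ]
  [ 0   0  0   0  1 ]
Pivot columns are the columns containing a leading 1.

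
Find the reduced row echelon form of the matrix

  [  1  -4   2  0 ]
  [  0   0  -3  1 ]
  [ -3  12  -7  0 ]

R3 → R3 + 3·R1
  [ 1  -4   2  0 ]
  [ 0   0  -3  1 ]
  [ 0   0  -1  0 ]
R2 → -1/3·R2
  [ 1  -4   2     0 ]
  [ 0   0   1  -1/3 ]
  [ 0   0  -1     0 ]
R3 → R3 + R2
  [ 1  -4  2     0 ]
  [ 0   0  1  -1/3 ]
  [ 0   0  0  -1/3 ]
R3 → -3·R3
  [ 1  -4  2     0 ]
  [ 0   0  1  -1/3 ]
  [ 0   0  0     1 ]
R2 → R2 + 1/3·R3
  [ 1  -4  2  0 ]
  [ 0   0  1  0 ]
  [ 0   0  0  1 ]
R1 → R1 − 2·R2
  [ 1  -4  0  0 ]
  [ 0   0  1  0 ]
  [ 0   0  0  1 ]

[[1, -4, 0, 0], [0, 0, 1, 0], [0, 0, 0, 1]]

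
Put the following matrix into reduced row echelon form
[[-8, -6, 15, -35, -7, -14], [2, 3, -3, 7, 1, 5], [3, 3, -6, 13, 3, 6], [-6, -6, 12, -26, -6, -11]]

[[1, 0, 0, 3, -1, 0], [0, 1, 0, -2/3, 0, 0], [0, 0, 1, -1, -1, 0], [0, 0, 0, 0, 0, 1]]

R1 → -1/8·R1
R2 → R2 − 2·R1
R3 → R3 − 3·R1
R4 → R4 + 6·R1
R2 → 2/3·R2
R3 → R3 − 3/4·R2
R4 → R4 + 3/2·R2
R3 → -4/3·R3
R4 → R4 − 3/2·R3
R2 → R2 − R4
R1 → R1 − 7/4·R4
R2 → R2 − 1/2·R3
R1 → R1 + 15/8·R3
R1 → R1 − 3/4·R2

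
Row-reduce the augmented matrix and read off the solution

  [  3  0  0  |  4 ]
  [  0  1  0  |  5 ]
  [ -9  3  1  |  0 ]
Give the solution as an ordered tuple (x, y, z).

(4/3, 5, -3)

Multiply R1 by 1/3.
  [  1  0  0  |  4/3 ]
  [  0  1  0  |    5 ]
  [ -9  3  1  |    0 ]
Add 9 times R1 to R3.
  [ 1  0  0  |  4/3 ]
  [ 0  1  0  |    5 ]
  [ 0  3  1  |   12 ]
Subtract 3 times R2 from R3.
  [ 1  0  0  |  4/3 ]
  [ 0  1  0  |    5 ]
  [ 0  0  1  |   -3 ]
Reading off the last column: x = 4/3, y = 5, z = -3.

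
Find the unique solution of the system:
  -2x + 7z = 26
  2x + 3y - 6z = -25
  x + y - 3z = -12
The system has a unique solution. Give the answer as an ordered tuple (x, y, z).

(1, -1, 4)

Form the augmented matrix and row-reduce:
  [ -2  0   7  |   26 ]
  [  2  3  -6  |  -25 ]
  [  1  1  -3  |  -12 ]
R1 -> -1/2·R1
  [ 1  0  -7/2  |  -13 ]
  [ 2  3    -6  |  -25 ]
  [ 1  1    -3  |  -12 ]
R2 -> R2 − 2·R1
  [ 1  0  -7/2  |  -13 ]
  [ 0  3     1  |    1 ]
  [ 1  1    -3  |  -12 ]
R3 -> R3 − R1
  [ 1  0  -7/2  |  -13 ]
  [ 0  3     1  |    1 ]
  [ 0  1   1/2  |    1 ]
R2 -> 1/3·R2
  [ 1  0  -7/2  |  -13 ]
  [ 0  1   1/3  |  1/3 ]
  [ 0  1   1/2  |    1 ]
R3 -> R3 − R2
  [ 1  0  -7/2  |  -13 ]
  [ 0  1   1/3  |  1/3 ]
  [ 0  0   1/6  |  2/3 ]
R3 -> 6·R3
  [ 1  0  -7/2  |  -13 ]
  [ 0  1   1/3  |  1/3 ]
  [ 0  0     1  |    4 ]
R2 -> R2 − 1/3·R3
  [ 1  0  -7/2  |  -13 ]
  [ 0  1     0  |   -1 ]
  [ 0  0     1  |    4 ]
R1 -> R1 + 7/2·R3
  [ 1  0  0  |   1 ]
  [ 0  1  0  |  -1 ]
  [ 0  0  1  |   4 ]
Reading off the last column: x = 1, y = -1, z = 4.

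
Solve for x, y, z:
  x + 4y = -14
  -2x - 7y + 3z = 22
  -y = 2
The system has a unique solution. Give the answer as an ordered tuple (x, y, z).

Form the augmented matrix and row-reduce:
  [  1   4  0  |  -14 ]
  [ -2  -7  3  |   22 ]
  [  0  -1  0  |    2 ]
R2 -> R2 + 2·R1
  [ 1   4  0  |  -14 ]
  [ 0   1  3  |   -6 ]
  [ 0  -1  0  |    2 ]
R3 -> R3 + R2
  [ 1  4  0  |  -14 ]
  [ 0  1  3  |   -6 ]
  [ 0  0  3  |   -4 ]
R3 -> 1/3·R3
  [ 1  4  0  |   -14 ]
  [ 0  1  3  |    -6 ]
  [ 0  0  1  |  -4/3 ]
R2 -> R2 − 3·R3
  [ 1  4  0  |   -14 ]
  [ 0  1  0  |    -2 ]
  [ 0  0  1  |  -4/3 ]
R1 -> R1 − 4·R2
  [ 1  0  0  |    -6 ]
  [ 0  1  0  |    -2 ]
  [ 0  0  1  |  -4/3 ]
Reading off the last column: x = -6, y = -2, z = -4/3.

(-6, -2, -4/3)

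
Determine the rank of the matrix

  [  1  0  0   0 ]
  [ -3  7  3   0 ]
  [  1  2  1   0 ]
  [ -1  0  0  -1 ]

rank = 4

ρ2 ← ρ2 + 3·ρ1
  [  1  0  0   0 ]
  [  0  7  3   0 ]
  [  1  2  1   0 ]
  [ -1  0  0  -1 ]
ρ3 ← ρ3 − ρ1
  [  1  0  0   0 ]
  [  0  7  3   0 ]
  [  0  2  1   0 ]
  [ -1  0  0  -1 ]
ρ4 ← ρ4 + ρ1
  [ 1  0  0   0 ]
  [ 0  7  3   0 ]
  [ 0  2  1   0 ]
  [ 0  0  0  -1 ]
ρ2 ← 1/7·ρ2
  [ 1  0    0   0 ]
  [ 0  1  3/7   0 ]
  [ 0  2    1   0 ]
  [ 0  0    0  -1 ]
ρ3 ← ρ3 − 2·ρ2
  [ 1  0    0   0 ]
  [ 0  1  3/7   0 ]
  [ 0  0  1/7   0 ]
  [ 0  0    0  -1 ]
ρ3 ← 7·ρ3
  [ 1  0    0   0 ]
  [ 0  1  3/7   0 ]
  [ 0  0    1   0 ]
  [ 0  0    0  -1 ]
ρ4 ← -1·ρ4
  [ 1  0    0  0 ]
  [ 0  1  3/7  0 ]
  [ 0  0    1  0 ]
  [ 0  0    0  1 ]
ρ2 ← ρ2 − 3/7·ρ3
  [ 1  0  0  0 ]
  [ 0  1  0  0 ]
  [ 0  0  1  0 ]
  [ 0  0  0  1 ]
The reduced form has 4 nonzero rows.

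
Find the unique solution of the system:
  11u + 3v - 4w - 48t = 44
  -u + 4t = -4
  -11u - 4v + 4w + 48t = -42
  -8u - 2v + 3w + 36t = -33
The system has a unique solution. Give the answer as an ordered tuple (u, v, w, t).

Form the augmented matrix and row-reduce:
  [  11   3  -4  -48  |   44 ]
  [  -1   0   0    4  |   -4 ]
  [ -11  -4   4   48  |  -42 ]
  [  -8  -2   3   36  |  -33 ]
Multiply ρ1 by 1/11.
  [   1  3/11  -4/11  -48/11  |    4 ]
  [  -1     0      0       4  |   -4 ]
  [ -11    -4      4      48  |  -42 ]
  [  -8    -2      3      36  |  -33 ]
Add ρ1 to ρ2.
  [   1  3/11  -4/11  -48/11  |    4 ]
  [   0  3/11  -4/11   -4/11  |    0 ]
  [ -11    -4      4      48  |  -42 ]
  [  -8    -2      3      36  |  -33 ]
Add 11 times ρ1 to ρ3.
  [  1  3/11  -4/11  -48/11  |    4 ]
  [  0  3/11  -4/11   -4/11  |    0 ]
  [  0    -1      0       0  |    2 ]
  [ -8    -2      3      36  |  -33 ]
Add 8 times ρ1 to ρ4.
  [ 1  3/11  -4/11  -48/11  |   4 ]
  [ 0  3/11  -4/11   -4/11  |   0 ]
  [ 0    -1      0       0  |   2 ]
  [ 0  2/11   1/11   12/11  |  -1 ]
Multiply ρ2 by 11/3.
  [ 1  3/11  -4/11  -48/11  |   4 ]
  [ 0     1   -4/3    -4/3  |   0 ]
  [ 0    -1      0       0  |   2 ]
  [ 0  2/11   1/11   12/11  |  -1 ]
Add ρ2 to ρ3.
  [ 1  3/11  -4/11  -48/11  |   4 ]
  [ 0     1   -4/3    -4/3  |   0 ]
  [ 0     0   -4/3    -4/3  |   2 ]
  [ 0  2/11   1/11   12/11  |  -1 ]
Subtract 2/11 times ρ2 from ρ4.
  [ 1  3/11  -4/11  -48/11  |   4 ]
  [ 0     1   -4/3    -4/3  |   0 ]
  [ 0     0   -4/3    -4/3  |   2 ]
  [ 0     0    1/3     4/3  |  -1 ]
Multiply ρ3 by -3/4.
  [ 1  3/11  -4/11  -48/11  |     4 ]
  [ 0     1   -4/3    -4/3  |     0 ]
  [ 0     0      1       1  |  -3/2 ]
  [ 0     0    1/3     4/3  |    -1 ]
Subtract 1/3 times ρ3 from ρ4.
  [ 1  3/11  -4/11  -48/11  |     4 ]
  [ 0     1   -4/3    -4/3  |     0 ]
  [ 0     0      1       1  |  -3/2 ]
  [ 0     0      0       1  |  -1/2 ]
Subtract ρ4 from ρ3.
  [ 1  3/11  -4/11  -48/11  |     4 ]
  [ 0     1   -4/3    -4/3  |     0 ]
  [ 0     0      1       0  |    -1 ]
  [ 0     0      0       1  |  -1/2 ]
Add 4/3 times ρ4 to ρ2.
  [ 1  3/11  -4/11  -48/11  |     4 ]
  [ 0     1   -4/3       0  |  -2/3 ]
  [ 0     0      1       0  |    -1 ]
  [ 0     0      0       1  |  -1/2 ]
Add 48/11 times ρ4 to ρ1.
  [ 1  3/11  -4/11  0  |  20/11 ]
  [ 0     1   -4/3  0  |   -2/3 ]
  [ 0     0      1  0  |     -1 ]
  [ 0     0      0  1  |   -1/2 ]
Add 4/3 times ρ3 to ρ2.
  [ 1  3/11  -4/11  0  |  20/11 ]
  [ 0     1      0  0  |     -2 ]
  [ 0     0      1  0  |     -1 ]
  [ 0     0      0  1  |   -1/2 ]
Add 4/11 times ρ3 to ρ1.
  [ 1  3/11  0  0  |  16/11 ]
  [ 0     1  0  0  |     -2 ]
  [ 0     0  1  0  |     -1 ]
  [ 0     0  0  1  |   -1/2 ]
Subtract 3/11 times ρ2 from ρ1.
  [ 1  0  0  0  |     2 ]
  [ 0  1  0  0  |    -2 ]
  [ 0  0  1  0  |    -1 ]
  [ 0  0  0  1  |  -1/2 ]
Reading off the last column: u = 2, v = -2, w = -1, t = -1/2.

(2, -2, -1, -1/2)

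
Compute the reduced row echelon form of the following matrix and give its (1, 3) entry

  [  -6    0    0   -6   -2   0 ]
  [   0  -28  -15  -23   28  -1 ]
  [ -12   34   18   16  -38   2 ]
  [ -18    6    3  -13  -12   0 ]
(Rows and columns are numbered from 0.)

ρ1 := -1/6·ρ1
ρ3 := ρ3 + 12·ρ1
ρ4 := ρ4 + 18·ρ1
ρ2 := -1/28·ρ2
ρ3 := ρ3 − 34·ρ2
ρ4 := ρ4 − 6·ρ2
ρ3 := -14/3·ρ3
ρ4 := ρ4 + 3/14·ρ3
ρ4 := -1·ρ4
ρ3 := ρ3 + 11/3·ρ4
ρ2 := ρ2 − 1/28·ρ4
ρ2 := ρ2 − 15/28·ρ3

1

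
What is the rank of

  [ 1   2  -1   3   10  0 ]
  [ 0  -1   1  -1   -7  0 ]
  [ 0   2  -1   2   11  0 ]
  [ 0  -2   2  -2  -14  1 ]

rank = 4

R2 -> -1·R2
  [ 1   2  -1   3   10  0 ]
  [ 0   1  -1   1    7  0 ]
  [ 0   2  -1   2   11  0 ]
  [ 0  -2   2  -2  -14  1 ]
R3 -> R3 − 2·R2
  [ 1   2  -1   3   10  0 ]
  [ 0   1  -1   1    7  0 ]
  [ 0   0   1   0   -3  0 ]
  [ 0  -2   2  -2  -14  1 ]
R4 -> R4 + 2·R2
  [ 1  2  -1  3  10  0 ]
  [ 0  1  -1  1   7  0 ]
  [ 0  0   1  0  -3  0 ]
  [ 0  0   0  0   0  1 ]
R2 -> R2 + R3
  [ 1  2  -1  3  10  0 ]
  [ 0  1   0  1   4  0 ]
  [ 0  0   1  0  -3  0 ]
  [ 0  0   0  0   0  1 ]
R1 -> R1 + R3
  [ 1  2  0  3   7  0 ]
  [ 0  1  0  1   4  0 ]
  [ 0  0  1  0  -3  0 ]
  [ 0  0  0  0   0  1 ]
R1 -> R1 − 2·R2
  [ 1  0  0  1  -1  0 ]
  [ 0  1  0  1   4  0 ]
  [ 0  0  1  0  -3  0 ]
  [ 0  0  0  0   0  1 ]
The reduced form has 4 nonzero rows.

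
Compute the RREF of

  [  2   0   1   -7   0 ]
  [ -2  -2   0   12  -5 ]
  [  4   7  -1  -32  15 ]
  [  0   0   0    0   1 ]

R1 -> 1/2·R1
  [  1   0  1/2  -7/2   0 ]
  [ -2  -2    0    12  -5 ]
  [  4   7   -1   -32  15 ]
  [  0   0    0     0   1 ]
R2 -> R2 + 2·R1
  [ 1   0  1/2  -7/2   0 ]
  [ 0  -2    1     5  -5 ]
  [ 4   7   -1   -32  15 ]
  [ 0   0    0     0   1 ]
R3 -> R3 − 4·R1
  [ 1   0  1/2  -7/2   0 ]
  [ 0  -2    1     5  -5 ]
  [ 0   7   -3   -18  15 ]
  [ 0   0    0     0   1 ]
R2 -> -1/2·R2
  [ 1  0   1/2  -7/2    0 ]
  [ 0  1  -1/2  -5/2  5/2 ]
  [ 0  7    -3   -18   15 ]
  [ 0  0     0     0    1 ]
R3 -> R3 − 7·R2
  [ 1  0   1/2  -7/2     0 ]
  [ 0  1  -1/2  -5/2   5/2 ]
  [ 0  0   1/2  -1/2  -5/2 ]
  [ 0  0     0     0     1 ]
R3 -> 2·R3
  [ 1  0   1/2  -7/2    0 ]
  [ 0  1  -1/2  -5/2  5/2 ]
  [ 0  0     1    -1   -5 ]
  [ 0  0     0     0    1 ]
R3 -> R3 + 5·R4
  [ 1  0   1/2  -7/2    0 ]
  [ 0  1  -1/2  -5/2  5/2 ]
  [ 0  0     1    -1    0 ]
  [ 0  0     0     0    1 ]
R2 -> R2 − 5/2·R4
  [ 1  0   1/2  -7/2  0 ]
  [ 0  1  -1/2  -5/2  0 ]
  [ 0  0     1    -1  0 ]
  [ 0  0     0     0  1 ]
R2 -> R2 + 1/2·R3
  [ 1  0  1/2  -7/2  0 ]
  [ 0  1    0    -3  0 ]
  [ 0  0    1    -1  0 ]
  [ 0  0    0     0  1 ]
R1 -> R1 − 1/2·R3
  [ 1  0  0  -3  0 ]
  [ 0  1  0  -3  0 ]
  [ 0  0  1  -1  0 ]
  [ 0  0  0   0  1 ]

[[1, 0, 0, -3, 0], [0, 1, 0, -3, 0], [0, 0, 1, -1, 0], [0, 0, 0, 0, 1]]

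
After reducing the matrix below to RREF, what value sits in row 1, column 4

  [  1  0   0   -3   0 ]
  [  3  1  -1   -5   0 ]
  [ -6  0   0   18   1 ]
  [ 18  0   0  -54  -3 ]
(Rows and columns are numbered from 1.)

-3

r2 := r2 − 3·r1
r3 := r3 + 6·r1
r4 := r4 − 18·r1
r4 := r4 + 3·r3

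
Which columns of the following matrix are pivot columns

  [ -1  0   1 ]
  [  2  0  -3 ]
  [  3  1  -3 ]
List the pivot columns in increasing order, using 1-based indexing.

1, 2, 3

r1 := -1·r1
  [ 1  0  -1 ]
  [ 2  0  -3 ]
  [ 3  1  -3 ]
r2 := r2 − 2·r1
  [ 1  0  -1 ]
  [ 0  0  -1 ]
  [ 3  1  -3 ]
r3 := r3 − 3·r1
  [ 1  0  -1 ]
  [ 0  0  -1 ]
  [ 0  1   0 ]
r2 <-> r3
  [ 1  0  -1 ]
  [ 0  1   0 ]
  [ 0  0  -1 ]
r3 := -1·r3
  [ 1  0  -1 ]
  [ 0  1   0 ]
  [ 0  0   1 ]
r1 := r1 + r3
  [ 1  0  0 ]
  [ 0  1  0 ]
  [ 0  0  1 ]
Pivot columns are the columns containing a leading 1.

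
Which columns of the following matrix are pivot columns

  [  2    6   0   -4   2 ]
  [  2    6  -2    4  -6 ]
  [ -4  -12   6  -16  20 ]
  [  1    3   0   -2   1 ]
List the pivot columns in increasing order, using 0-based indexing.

Multiply R1 by 1/2.
  [  1    3   0   -2   1 ]
  [  2    6  -2    4  -6 ]
  [ -4  -12   6  -16  20 ]
  [  1    3   0   -2   1 ]
Subtract 2 times R1 from R2.
  [  1    3   0   -2   1 ]
  [  0    0  -2    8  -8 ]
  [ -4  -12   6  -16  20 ]
  [  1    3   0   -2   1 ]
Add 4 times R1 to R3.
  [ 1  3   0   -2   1 ]
  [ 0  0  -2    8  -8 ]
  [ 0  0   6  -24  24 ]
  [ 1  3   0   -2   1 ]
Subtract R1 from R4.
  [ 1  3   0   -2   1 ]
  [ 0  0  -2    8  -8 ]
  [ 0  0   6  -24  24 ]
  [ 0  0   0    0   0 ]
Multiply R2 by -1/2.
  [ 1  3  0   -2   1 ]
  [ 0  0  1   -4   4 ]
  [ 0  0  6  -24  24 ]
  [ 0  0  0    0   0 ]
Subtract 6 times R2 from R3.
  [ 1  3  0  -2  1 ]
  [ 0  0  1  -4  4 ]
  [ 0  0  0   0  0 ]
  [ 0  0  0   0  0 ]
Pivot columns are the columns containing a leading 1.

0, 2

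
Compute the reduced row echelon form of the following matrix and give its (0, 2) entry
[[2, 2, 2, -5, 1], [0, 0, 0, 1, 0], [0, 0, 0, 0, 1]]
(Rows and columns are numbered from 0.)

Multiply r1 by 1/2.
  [ 1  1  1  -5/2  1/2 ]
  [ 0  0  0     1    0 ]
  [ 0  0  0     0    1 ]
Subtract 1/2 times r3 from r1.
  [ 1  1  1  -5/2  0 ]
  [ 0  0  0     1  0 ]
  [ 0  0  0     0  1 ]
Add 5/2 times r2 to r1.
  [ 1  1  1  0  0 ]
  [ 0  0  0  1  0 ]
  [ 0  0  0  0  1 ]

1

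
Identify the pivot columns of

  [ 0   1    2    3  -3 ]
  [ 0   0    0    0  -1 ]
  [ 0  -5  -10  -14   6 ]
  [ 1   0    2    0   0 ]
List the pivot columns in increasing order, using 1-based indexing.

1, 2, 4, 5

Swap r1 and r4.
  [ 1   0    2    0   0 ]
  [ 0   0    0    0  -1 ]
  [ 0  -5  -10  -14   6 ]
  [ 0   1    2    3  -3 ]
Swap r2 and r3.
  [ 1   0    2    0   0 ]
  [ 0  -5  -10  -14   6 ]
  [ 0   0    0    0  -1 ]
  [ 0   1    2    3  -3 ]
Multiply r2 by -1/5.
  [ 1  0  2     0     0 ]
  [ 0  1  2  14/5  -6/5 ]
  [ 0  0  0     0    -1 ]
  [ 0  1  2     3    -3 ]
Subtract r2 from r4.
  [ 1  0  2     0     0 ]
  [ 0  1  2  14/5  -6/5 ]
  [ 0  0  0     0    -1 ]
  [ 0  0  0   1/5  -9/5 ]
Swap r3 and r4.
  [ 1  0  2     0     0 ]
  [ 0  1  2  14/5  -6/5 ]
  [ 0  0  0   1/5  -9/5 ]
  [ 0  0  0     0    -1 ]
Multiply r3 by 5.
  [ 1  0  2     0     0 ]
  [ 0  1  2  14/5  -6/5 ]
  [ 0  0  0     1    -9 ]
  [ 0  0  0     0    -1 ]
Multiply r4 by -1.
  [ 1  0  2     0     0 ]
  [ 0  1  2  14/5  -6/5 ]
  [ 0  0  0     1    -9 ]
  [ 0  0  0     0     1 ]
Add 9 times r4 to r3.
  [ 1  0  2     0     0 ]
  [ 0  1  2  14/5  -6/5 ]
  [ 0  0  0     1     0 ]
  [ 0  0  0     0     1 ]
Add 6/5 times r4 to r2.
  [ 1  0  2     0  0 ]
  [ 0  1  2  14/5  0 ]
  [ 0  0  0     1  0 ]
  [ 0  0  0     0  1 ]
Subtract 14/5 times r3 from r2.
  [ 1  0  2  0  0 ]
  [ 0  1  2  0  0 ]
  [ 0  0  0  1  0 ]
  [ 0  0  0  0  1 ]
Pivot columns are the columns containing a leading 1.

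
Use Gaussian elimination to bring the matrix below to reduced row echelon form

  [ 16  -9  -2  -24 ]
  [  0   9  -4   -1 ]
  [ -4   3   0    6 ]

r1 → 1/16·r1
  [  1  -9/16  -1/8  -3/2 ]
  [  0      9    -4    -1 ]
  [ -4      3     0     6 ]
r3 → r3 + 4·r1
  [ 1  -9/16  -1/8  -3/2 ]
  [ 0      9    -4    -1 ]
  [ 0    3/4  -1/2     0 ]
r2 → 1/9·r2
  [ 1  -9/16  -1/8  -3/2 ]
  [ 0      1  -4/9  -1/9 ]
  [ 0    3/4  -1/2     0 ]
r3 → r3 − 3/4·r2
  [ 1  -9/16  -1/8  -3/2 ]
  [ 0      1  -4/9  -1/9 ]
  [ 0      0  -1/6  1/12 ]
r3 → -6·r3
  [ 1  -9/16  -1/8  -3/2 ]
  [ 0      1  -4/9  -1/9 ]
  [ 0      0     1  -1/2 ]
r2 → r2 + 4/9·r3
  [ 1  -9/16  -1/8  -3/2 ]
  [ 0      1     0  -1/3 ]
  [ 0      0     1  -1/2 ]
r1 → r1 + 1/8·r3
  [ 1  -9/16  0  -25/16 ]
  [ 0      1  0    -1/3 ]
  [ 0      0  1    -1/2 ]
r1 → r1 + 9/16·r2
  [ 1  0  0  -7/4 ]
  [ 0  1  0  -1/3 ]
  [ 0  0  1  -1/2 ]

[[1, 0, 0, -7/4], [0, 1, 0, -1/3], [0, 0, 1, -1/2]]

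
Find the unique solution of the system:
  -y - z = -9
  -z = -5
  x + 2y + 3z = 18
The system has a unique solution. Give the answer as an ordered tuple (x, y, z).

(-5, 4, 5)

Form the augmented matrix and row-reduce:
  [ 0  -1  -1  |  -9 ]
  [ 0   0  -1  |  -5 ]
  [ 1   2   3  |  18 ]
r1 <=> r3
  [ 1   2   3  |  18 ]
  [ 0   0  -1  |  -5 ]
  [ 0  -1  -1  |  -9 ]
r2 <=> r3
  [ 1   2   3  |  18 ]
  [ 0  -1  -1  |  -9 ]
  [ 0   0  -1  |  -5 ]
r2 := -1·r2
  [ 1  2   3  |  18 ]
  [ 0  1   1  |   9 ]
  [ 0  0  -1  |  -5 ]
r3 := -1·r3
  [ 1  2  3  |  18 ]
  [ 0  1  1  |   9 ]
  [ 0  0  1  |   5 ]
r2 := r2 − r3
  [ 1  2  3  |  18 ]
  [ 0  1  0  |   4 ]
  [ 0  0  1  |   5 ]
r1 := r1 − 3·r3
  [ 1  2  0  |  3 ]
  [ 0  1  0  |  4 ]
  [ 0  0  1  |  5 ]
r1 := r1 − 2·r2
  [ 1  0  0  |  -5 ]
  [ 0  1  0  |   4 ]
  [ 0  0  1  |   5 ]
Reading off the last column: x = -5, y = 4, z = 5.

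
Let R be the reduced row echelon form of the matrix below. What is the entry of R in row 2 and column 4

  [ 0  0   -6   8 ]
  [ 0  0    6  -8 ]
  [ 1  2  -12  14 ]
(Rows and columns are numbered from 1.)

r1 <=> r3
  [ 1  2  -12  14 ]
  [ 0  0    6  -8 ]
  [ 0  0   -6   8 ]
r2 := 1/6·r2
  [ 1  2  -12    14 ]
  [ 0  0    1  -4/3 ]
  [ 0  0   -6     8 ]
r3 := r3 + 6·r2
  [ 1  2  -12    14 ]
  [ 0  0    1  -4/3 ]
  [ 0  0    0     0 ]
r1 := r1 + 12·r2
  [ 1  2  0    -2 ]
  [ 0  0  1  -4/3 ]
  [ 0  0  0     0 ]

-4/3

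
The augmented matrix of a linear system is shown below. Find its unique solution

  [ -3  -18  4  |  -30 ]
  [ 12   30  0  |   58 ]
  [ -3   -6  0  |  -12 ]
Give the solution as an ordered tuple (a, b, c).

(2/3, 5/3, 1/2)

r1 := -1/3·r1
  [  1   6  -4/3  |   10 ]
  [ 12  30     0  |   58 ]
  [ -3  -6     0  |  -12 ]
r2 := r2 − 12·r1
  [  1    6  -4/3  |   10 ]
  [  0  -42    16  |  -62 ]
  [ -3   -6     0  |  -12 ]
r3 := r3 + 3·r1
  [ 1    6  -4/3  |   10 ]
  [ 0  -42    16  |  -62 ]
  [ 0   12    -4  |   18 ]
r2 := -1/42·r2
  [ 1   6   -4/3  |     10 ]
  [ 0   1  -8/21  |  31/21 ]
  [ 0  12     -4  |     18 ]
r3 := r3 − 12·r2
  [ 1  6   -4/3  |     10 ]
  [ 0  1  -8/21  |  31/21 ]
  [ 0  0    4/7  |    2/7 ]
r3 := 7/4·r3
  [ 1  6   -4/3  |     10 ]
  [ 0  1  -8/21  |  31/21 ]
  [ 0  0      1  |    1/2 ]
r2 := r2 + 8/21·r3
  [ 1  6  -4/3  |   10 ]
  [ 0  1     0  |  5/3 ]
  [ 0  0     1  |  1/2 ]
r1 := r1 + 4/3·r3
  [ 1  6  0  |  32/3 ]
  [ 0  1  0  |   5/3 ]
  [ 0  0  1  |   1/2 ]
r1 := r1 − 6·r2
  [ 1  0  0  |  2/3 ]
  [ 0  1  0  |  5/3 ]
  [ 0  0  1  |  1/2 ]
Reading off the last column: a = 2/3, b = 5/3, c = 1/2.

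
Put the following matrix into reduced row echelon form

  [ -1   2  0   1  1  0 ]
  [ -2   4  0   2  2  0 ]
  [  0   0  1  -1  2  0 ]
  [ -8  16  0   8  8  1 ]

R1 := -1·R1
  [  1  -2  0  -1  -1  0 ]
  [ -2   4  0   2   2  0 ]
  [  0   0  1  -1   2  0 ]
  [ -8  16  0   8   8  1 ]
R2 := R2 + 2·R1
  [  1  -2  0  -1  -1  0 ]
  [  0   0  0   0   0  0 ]
  [  0   0  1  -1   2  0 ]
  [ -8  16  0   8   8  1 ]
R4 := R4 + 8·R1
  [ 1  -2  0  -1  -1  0 ]
  [ 0   0  0   0   0  0 ]
  [ 0   0  1  -1   2  0 ]
  [ 0   0  0   0   0  1 ]
R2 <-> R3
  [ 1  -2  0  -1  -1  0 ]
  [ 0   0  1  -1   2  0 ]
  [ 0   0  0   0   0  0 ]
  [ 0   0  0   0   0  1 ]
R3 <-> R4
  [ 1  -2  0  -1  -1  0 ]
  [ 0   0  1  -1   2  0 ]
  [ 0   0  0   0   0  1 ]
  [ 0   0  0   0   0  0 ]

[[1, -2, 0, -1, -1, 0], [0, 0, 1, -1, 2, 0], [0, 0, 0, 0, 0, 1], [0, 0, 0, 0, 0, 0]]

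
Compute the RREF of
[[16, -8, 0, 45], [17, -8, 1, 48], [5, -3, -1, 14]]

R1 -> 1/16·R1
R2 -> R2 − 17·R1
R3 -> R3 − 5·R1
R2 -> 2·R2
R3 -> R3 + 1/2·R2
R3 -> 8·R3
R2 -> R2 − 3/8·R3
R1 -> R1 − 45/16·R3
R1 -> R1 + 1/2·R2

[[1, 0, 1, 0], [0, 1, 2, 0], [0, 0, 0, 1]]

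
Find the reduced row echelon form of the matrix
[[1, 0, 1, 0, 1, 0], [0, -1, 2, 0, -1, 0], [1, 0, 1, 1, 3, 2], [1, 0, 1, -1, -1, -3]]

R3 -> R3 − R1
  [ 1   0  1   0   1   0 ]
  [ 0  -1  2   0  -1   0 ]
  [ 0   0  0   1   2   2 ]
  [ 1   0  1  -1  -1  -3 ]
R4 -> R4 − R1
  [ 1   0  1   0   1   0 ]
  [ 0  -1  2   0  -1   0 ]
  [ 0   0  0   1   2   2 ]
  [ 0   0  0  -1  -2  -3 ]
R2 -> -1·R2
  [ 1  0   1   0   1   0 ]
  [ 0  1  -2   0   1   0 ]
  [ 0  0   0   1   2   2 ]
  [ 0  0   0  -1  -2  -3 ]
R4 -> R4 + R3
  [ 1  0   1  0  1   0 ]
  [ 0  1  -2  0  1   0 ]
  [ 0  0   0  1  2   2 ]
  [ 0  0   0  0  0  -1 ]
R4 -> -1·R4
  [ 1  0   1  0  1  0 ]
  [ 0  1  -2  0  1  0 ]
  [ 0  0   0  1  2  2 ]
  [ 0  0   0  0  0  1 ]
R3 -> R3 − 2·R4
  [ 1  0   1  0  1  0 ]
  [ 0  1  -2  0  1  0 ]
  [ 0  0   0  1  2  0 ]
  [ 0  0   0  0  0  1 ]

[[1, 0, 1, 0, 1, 0], [0, 1, -2, 0, 1, 0], [0, 0, 0, 1, 2, 0], [0, 0, 0, 0, 0, 1]]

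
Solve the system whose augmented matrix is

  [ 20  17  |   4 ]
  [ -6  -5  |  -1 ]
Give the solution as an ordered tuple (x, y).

ρ1 := 1/20·ρ1
  [  1  17/20  |  1/5 ]
  [ -6     -5  |   -1 ]
ρ2 := ρ2 + 6·ρ1
  [ 1  17/20  |  1/5 ]
  [ 0   1/10  |  1/5 ]
ρ2 := 10·ρ2
  [ 1  17/20  |  1/5 ]
  [ 0      1  |    2 ]
ρ1 := ρ1 − 17/20·ρ2
  [ 1  0  |  -3/2 ]
  [ 0  1  |     2 ]
Reading off the last column: x = -3/2, y = 2.

(-3/2, 2)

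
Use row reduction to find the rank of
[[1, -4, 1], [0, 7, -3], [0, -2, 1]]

Multiply ρ2 by 1/7.
  [ 1  -4     1 ]
  [ 0   1  -3/7 ]
  [ 0  -2     1 ]
Add 2 times ρ2 to ρ3.
  [ 1  -4     1 ]
  [ 0   1  -3/7 ]
  [ 0   0   1/7 ]
Multiply ρ3 by 7.
  [ 1  -4     1 ]
  [ 0   1  -3/7 ]
  [ 0   0     1 ]
Add 3/7 times ρ3 to ρ2.
  [ 1  -4  1 ]
  [ 0   1  0 ]
  [ 0   0  1 ]
Subtract ρ3 from ρ1.
  [ 1  -4  0 ]
  [ 0   1  0 ]
  [ 0   0  1 ]
Add 4 times ρ2 to ρ1.
  [ 1  0  0 ]
  [ 0  1  0 ]
  [ 0  0  1 ]
The reduced form has 3 nonzero rows.

rank = 3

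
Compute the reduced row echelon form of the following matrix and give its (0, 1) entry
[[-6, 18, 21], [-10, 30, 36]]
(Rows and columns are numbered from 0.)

-3

ρ1 := -1/6·ρ1
  [   1  -3  -7/2 ]
  [ -10  30    36 ]
ρ2 := ρ2 + 10·ρ1
  [ 1  -3  -7/2 ]
  [ 0   0     1 ]
ρ1 := ρ1 + 7/2·ρ2
  [ 1  -3  0 ]
  [ 0   0  1 ]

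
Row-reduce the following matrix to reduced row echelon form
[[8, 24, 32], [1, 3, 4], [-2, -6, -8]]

[[1, 3, 4], [0, 0, 0], [0, 0, 0]]

Multiply R1 by 1/8.
  [  1   3   4 ]
  [  1   3   4 ]
  [ -2  -6  -8 ]
Subtract R1 from R2.
  [  1   3   4 ]
  [  0   0   0 ]
  [ -2  -6  -8 ]
Add 2 times R1 to R3.
  [ 1  3  4 ]
  [ 0  0  0 ]
  [ 0  0  0 ]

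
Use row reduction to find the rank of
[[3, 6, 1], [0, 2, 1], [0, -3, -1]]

Multiply R1 by 1/3.
  [ 1   2  1/3 ]
  [ 0   2    1 ]
  [ 0  -3   -1 ]
Multiply R2 by 1/2.
  [ 1   2  1/3 ]
  [ 0   1  1/2 ]
  [ 0  -3   -1 ]
Add 3 times R2 to R3.
  [ 1  2  1/3 ]
  [ 0  1  1/2 ]
  [ 0  0  1/2 ]
Multiply R3 by 2.
  [ 1  2  1/3 ]
  [ 0  1  1/2 ]
  [ 0  0    1 ]
Subtract 1/2 times R3 from R2.
  [ 1  2  1/3 ]
  [ 0  1    0 ]
  [ 0  0    1 ]
Subtract 1/3 times R3 from R1.
  [ 1  2  0 ]
  [ 0  1  0 ]
  [ 0  0  1 ]
Subtract 2 times R2 from R1.
  [ 1  0  0 ]
  [ 0  1  0 ]
  [ 0  0  1 ]
The reduced form has 3 nonzero rows.

rank = 3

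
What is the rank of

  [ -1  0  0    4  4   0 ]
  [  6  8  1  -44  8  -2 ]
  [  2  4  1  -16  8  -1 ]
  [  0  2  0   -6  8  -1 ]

rank = 4

ρ1 → -1·ρ1
  [ 1  0  0   -4  -4   0 ]
  [ 6  8  1  -44   8  -2 ]
  [ 2  4  1  -16   8  -1 ]
  [ 0  2  0   -6   8  -1 ]
ρ2 → ρ2 − 6·ρ1
  [ 1  0  0   -4  -4   0 ]
  [ 0  8  1  -20  32  -2 ]
  [ 2  4  1  -16   8  -1 ]
  [ 0  2  0   -6   8  -1 ]
ρ3 → ρ3 − 2·ρ1
  [ 1  0  0   -4  -4   0 ]
  [ 0  8  1  -20  32  -2 ]
  [ 0  4  1   -8  16  -1 ]
  [ 0  2  0   -6   8  -1 ]
ρ2 → 1/8·ρ2
  [ 1  0    0    -4  -4     0 ]
  [ 0  1  1/8  -5/2   4  -1/4 ]
  [ 0  4    1    -8  16    -1 ]
  [ 0  2    0    -6   8    -1 ]
ρ3 → ρ3 − 4·ρ2
  [ 1  0    0    -4  -4     0 ]
  [ 0  1  1/8  -5/2   4  -1/4 ]
  [ 0  0  1/2     2   0     0 ]
  [ 0  2    0    -6   8    -1 ]
ρ4 → ρ4 − 2·ρ2
  [ 1  0     0    -4  -4     0 ]
  [ 0  1   1/8  -5/2   4  -1/4 ]
  [ 0  0   1/2     2   0     0 ]
  [ 0  0  -1/4    -1   0  -1/2 ]
ρ3 → 2·ρ3
  [ 1  0     0    -4  -4     0 ]
  [ 0  1   1/8  -5/2   4  -1/4 ]
  [ 0  0     1     4   0     0 ]
  [ 0  0  -1/4    -1   0  -1/2 ]
ρ4 → ρ4 + 1/4·ρ3
  [ 1  0    0    -4  -4     0 ]
  [ 0  1  1/8  -5/2   4  -1/4 ]
  [ 0  0    1     4   0     0 ]
  [ 0  0    0     0   0  -1/2 ]
ρ4 → -2·ρ4
  [ 1  0    0    -4  -4     0 ]
  [ 0  1  1/8  -5/2   4  -1/4 ]
  [ 0  0    1     4   0     0 ]
  [ 0  0    0     0   0     1 ]
ρ2 → ρ2 + 1/4·ρ4
  [ 1  0    0    -4  -4  0 ]
  [ 0  1  1/8  -5/2   4  0 ]
  [ 0  0    1     4   0  0 ]
  [ 0  0    0     0   0  1 ]
ρ2 → ρ2 − 1/8·ρ3
  [ 1  0  0  -4  -4  0 ]
  [ 0  1  0  -3   4  0 ]
  [ 0  0  1   4   0  0 ]
  [ 0  0  0   0   0  1 ]
The reduced form has 4 nonzero rows.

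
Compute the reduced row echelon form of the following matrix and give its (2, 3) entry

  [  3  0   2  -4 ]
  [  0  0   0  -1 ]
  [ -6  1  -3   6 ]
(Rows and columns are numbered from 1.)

1

r1 -> 1/3·r1
  [  1  0  2/3  -4/3 ]
  [  0  0    0    -1 ]
  [ -6  1   -3     6 ]
r3 -> r3 + 6·r1
  [ 1  0  2/3  -4/3 ]
  [ 0  0    0    -1 ]
  [ 0  1    1    -2 ]
r2 ↔ r3
  [ 1  0  2/3  -4/3 ]
  [ 0  1    1    -2 ]
  [ 0  0    0    -1 ]
r3 -> -1·r3
  [ 1  0  2/3  -4/3 ]
  [ 0  1    1    -2 ]
  [ 0  0    0     1 ]
r2 -> r2 + 2·r3
  [ 1  0  2/3  -4/3 ]
  [ 0  1    1     0 ]
  [ 0  0    0     1 ]
r1 -> r1 + 4/3·r3
  [ 1  0  2/3  0 ]
  [ 0  1    1  0 ]
  [ 0  0    0  1 ]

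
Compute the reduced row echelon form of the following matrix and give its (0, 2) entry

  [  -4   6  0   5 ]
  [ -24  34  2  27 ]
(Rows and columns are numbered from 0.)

-3/2

Multiply r1 by -1/4.
  [   1  -3/2  0  -5/4 ]
  [ -24    34  2    27 ]
Add 24 times r1 to r2.
  [ 1  -3/2  0  -5/4 ]
  [ 0    -2  2    -3 ]
Multiply r2 by -1/2.
  [ 1  -3/2   0  -5/4 ]
  [ 0     1  -1   3/2 ]
Add 3/2 times r2 to r1.
  [ 1  0  -3/2    1 ]
  [ 0  1    -1  3/2 ]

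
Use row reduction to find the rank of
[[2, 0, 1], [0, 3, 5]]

r1 := 1/2·r1
r2 := 1/3·r2
The reduced form has 2 nonzero rows.

rank = 2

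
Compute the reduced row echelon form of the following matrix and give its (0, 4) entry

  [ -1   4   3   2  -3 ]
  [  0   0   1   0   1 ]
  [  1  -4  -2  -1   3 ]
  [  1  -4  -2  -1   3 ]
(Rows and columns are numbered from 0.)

r1 := -1·r1
  [ 1  -4  -3  -2  3 ]
  [ 0   0   1   0  1 ]
  [ 1  -4  -2  -1  3 ]
  [ 1  -4  -2  -1  3 ]
r3 := r3 − r1
  [ 1  -4  -3  -2  3 ]
  [ 0   0   1   0  1 ]
  [ 0   0   1   1  0 ]
  [ 1  -4  -2  -1  3 ]
r4 := r4 − r1
  [ 1  -4  -3  -2  3 ]
  [ 0   0   1   0  1 ]
  [ 0   0   1   1  0 ]
  [ 0   0   1   1  0 ]
r3 := r3 − r2
  [ 1  -4  -3  -2   3 ]
  [ 0   0   1   0   1 ]
  [ 0   0   0   1  -1 ]
  [ 0   0   1   1   0 ]
r4 := r4 − r2
  [ 1  -4  -3  -2   3 ]
  [ 0   0   1   0   1 ]
  [ 0   0   0   1  -1 ]
  [ 0   0   0   1  -1 ]
r4 := r4 − r3
  [ 1  -4  -3  -2   3 ]
  [ 0   0   1   0   1 ]
  [ 0   0   0   1  -1 ]
  [ 0   0   0   0   0 ]
r1 := r1 + 2·r3
  [ 1  -4  -3  0   1 ]
  [ 0   0   1  0   1 ]
  [ 0   0   0  1  -1 ]
  [ 0   0   0  0   0 ]
r1 := r1 + 3·r2
  [ 1  -4  0  0   4 ]
  [ 0   0  1  0   1 ]
  [ 0   0  0  1  -1 ]
  [ 0   0  0  0   0 ]

4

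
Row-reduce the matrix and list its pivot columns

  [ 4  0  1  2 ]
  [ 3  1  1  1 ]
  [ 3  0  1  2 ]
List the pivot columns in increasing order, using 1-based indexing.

R1 ← 1/4·R1
  [ 1  0  1/4  1/2 ]
  [ 3  1    1    1 ]
  [ 3  0    1    2 ]
R2 ← R2 − 3·R1
  [ 1  0  1/4   1/2 ]
  [ 0  1  1/4  -1/2 ]
  [ 3  0    1     2 ]
R3 ← R3 − 3·R1
  [ 1  0  1/4   1/2 ]
  [ 0  1  1/4  -1/2 ]
  [ 0  0  1/4   1/2 ]
R3 ← 4·R3
  [ 1  0  1/4   1/2 ]
  [ 0  1  1/4  -1/2 ]
  [ 0  0    1     2 ]
R2 ← R2 − 1/4·R3
  [ 1  0  1/4  1/2 ]
  [ 0  1    0   -1 ]
  [ 0  0    1    2 ]
R1 ← R1 − 1/4·R3
  [ 1  0  0   0 ]
  [ 0  1  0  -1 ]
  [ 0  0  1   2 ]
Pivot columns are the columns containing a leading 1.

1, 2, 3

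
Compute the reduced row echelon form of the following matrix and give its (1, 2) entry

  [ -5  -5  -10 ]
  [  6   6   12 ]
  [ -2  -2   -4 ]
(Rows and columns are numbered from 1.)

r1 ← -1/5·r1
r2 ← r2 − 6·r1
r3 ← r3 + 2·r1

1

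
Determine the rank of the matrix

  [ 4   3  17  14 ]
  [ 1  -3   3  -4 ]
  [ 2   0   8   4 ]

R1 → 1/4·R1
  [ 1  3/4  17/4  7/2 ]
  [ 1   -3     3   -4 ]
  [ 2    0     8    4 ]
R2 → R2 − R1
  [ 1    3/4  17/4    7/2 ]
  [ 0  -15/4  -5/4  -15/2 ]
  [ 2      0     8      4 ]
R3 → R3 − 2·R1
  [ 1    3/4  17/4    7/2 ]
  [ 0  -15/4  -5/4  -15/2 ]
  [ 0   -3/2  -1/2     -3 ]
R2 → -4/15·R2
  [ 1   3/4  17/4  7/2 ]
  [ 0     1   1/3    2 ]
  [ 0  -3/2  -1/2   -3 ]
R3 → R3 + 3/2·R2
  [ 1  3/4  17/4  7/2 ]
  [ 0    1   1/3    2 ]
  [ 0    0     0    0 ]
R1 → R1 − 3/4·R2
  [ 1  0    4  2 ]
  [ 0  1  1/3  2 ]
  [ 0  0    0  0 ]
The reduced form has 2 nonzero rows.

rank = 2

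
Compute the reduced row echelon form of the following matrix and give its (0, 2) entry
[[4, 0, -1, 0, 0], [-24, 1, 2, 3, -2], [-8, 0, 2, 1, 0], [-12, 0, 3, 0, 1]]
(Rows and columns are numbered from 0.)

-1/4

R1 := 1/4·R1
  [   1  0  -1/4  0   0 ]
  [ -24  1     2  3  -2 ]
  [  -8  0     2  1   0 ]
  [ -12  0     3  0   1 ]
R2 := R2 + 24·R1
  [   1  0  -1/4  0   0 ]
  [   0  1    -4  3  -2 ]
  [  -8  0     2  1   0 ]
  [ -12  0     3  0   1 ]
R3 := R3 + 8·R1
  [   1  0  -1/4  0   0 ]
  [   0  1    -4  3  -2 ]
  [   0  0     0  1   0 ]
  [ -12  0     3  0   1 ]
R4 := R4 + 12·R1
  [ 1  0  -1/4  0   0 ]
  [ 0  1    -4  3  -2 ]
  [ 0  0     0  1   0 ]
  [ 0  0     0  0   1 ]
R2 := R2 + 2·R4
  [ 1  0  -1/4  0  0 ]
  [ 0  1    -4  3  0 ]
  [ 0  0     0  1  0 ]
  [ 0  0     0  0  1 ]
R2 := R2 − 3·R3
  [ 1  0  -1/4  0  0 ]
  [ 0  1    -4  0  0 ]
  [ 0  0     0  1  0 ]
  [ 0  0     0  0  1 ]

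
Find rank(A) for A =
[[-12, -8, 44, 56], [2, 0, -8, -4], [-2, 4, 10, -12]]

rank = 2

ρ1 -> -1/12·ρ1
  [  1  2/3  -11/3  -14/3 ]
  [  2    0     -8     -4 ]
  [ -2    4     10    -12 ]
ρ2 -> ρ2 − 2·ρ1
  [  1   2/3  -11/3  -14/3 ]
  [  0  -4/3   -2/3   16/3 ]
  [ -2     4     10    -12 ]
ρ3 -> ρ3 + 2·ρ1
  [ 1   2/3  -11/3  -14/3 ]
  [ 0  -4/3   -2/3   16/3 ]
  [ 0  16/3    8/3  -64/3 ]
ρ2 -> -3/4·ρ2
  [ 1   2/3  -11/3  -14/3 ]
  [ 0     1    1/2     -4 ]
  [ 0  16/3    8/3  -64/3 ]
ρ3 -> ρ3 − 16/3·ρ2
  [ 1  2/3  -11/3  -14/3 ]
  [ 0    1    1/2     -4 ]
  [ 0    0      0      0 ]
ρ1 -> ρ1 − 2/3·ρ2
  [ 1  0   -4  -2 ]
  [ 0  1  1/2  -4 ]
  [ 0  0    0   0 ]
The reduced form has 2 nonzero rows.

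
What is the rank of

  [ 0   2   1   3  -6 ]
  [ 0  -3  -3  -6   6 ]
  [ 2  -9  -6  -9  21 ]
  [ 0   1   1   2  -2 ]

R1 <-> R3
  [ 2  -9  -6  -9  21 ]
  [ 0  -3  -3  -6   6 ]
  [ 0   2   1   3  -6 ]
  [ 0   1   1   2  -2 ]
R1 ← 1/2·R1
  [ 1  -9/2  -3  -9/2  21/2 ]
  [ 0    -3  -3    -6     6 ]
  [ 0     2   1     3    -6 ]
  [ 0     1   1     2    -2 ]
R2 ← -1/3·R2
  [ 1  -9/2  -3  -9/2  21/2 ]
  [ 0     1   1     2    -2 ]
  [ 0     2   1     3    -6 ]
  [ 0     1   1     2    -2 ]
R3 ← R3 − 2·R2
  [ 1  -9/2  -3  -9/2  21/2 ]
  [ 0     1   1     2    -2 ]
  [ 0     0  -1    -1    -2 ]
  [ 0     1   1     2    -2 ]
R4 ← R4 − R2
  [ 1  -9/2  -3  -9/2  21/2 ]
  [ 0     1   1     2    -2 ]
  [ 0     0  -1    -1    -2 ]
  [ 0     0   0     0     0 ]
R3 ← -1·R3
  [ 1  -9/2  -3  -9/2  21/2 ]
  [ 0     1   1     2    -2 ]
  [ 0     0   1     1     2 ]
  [ 0     0   0     0     0 ]
R2 ← R2 − R3
  [ 1  -9/2  -3  -9/2  21/2 ]
  [ 0     1   0     1    -4 ]
  [ 0     0   1     1     2 ]
  [ 0     0   0     0     0 ]
R1 ← R1 + 3·R3
  [ 1  -9/2  0  -3/2  33/2 ]
  [ 0     1  0     1    -4 ]
  [ 0     0  1     1     2 ]
  [ 0     0  0     0     0 ]
R1 ← R1 + 9/2·R2
  [ 1  0  0  3  -3/2 ]
  [ 0  1  0  1    -4 ]
  [ 0  0  1  1     2 ]
  [ 0  0  0  0     0 ]
The reduced form has 3 nonzero rows.

rank = 3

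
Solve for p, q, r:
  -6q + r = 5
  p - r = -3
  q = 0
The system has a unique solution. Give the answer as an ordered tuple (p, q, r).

(2, 0, 5)

Form the augmented matrix and row-reduce:
  [ 0  -6   1  |   5 ]
  [ 1   0  -1  |  -3 ]
  [ 0   1   0  |   0 ]
r1 ↔ r2
  [ 1   0  -1  |  -3 ]
  [ 0  -6   1  |   5 ]
  [ 0   1   0  |   0 ]
r2 := -1/6·r2
  [ 1  0    -1  |    -3 ]
  [ 0  1  -1/6  |  -5/6 ]
  [ 0  1     0  |     0 ]
r3 := r3 − r2
  [ 1  0    -1  |    -3 ]
  [ 0  1  -1/6  |  -5/6 ]
  [ 0  0   1/6  |   5/6 ]
r3 := 6·r3
  [ 1  0    -1  |    -3 ]
  [ 0  1  -1/6  |  -5/6 ]
  [ 0  0     1  |     5 ]
r2 := r2 + 1/6·r3
  [ 1  0  -1  |  -3 ]
  [ 0  1   0  |   0 ]
  [ 0  0   1  |   5 ]
r1 := r1 + r3
  [ 1  0  0  |  2 ]
  [ 0  1  0  |  0 ]
  [ 0  0  1  |  5 ]
Reading off the last column: p = 2, q = 0, r = 5.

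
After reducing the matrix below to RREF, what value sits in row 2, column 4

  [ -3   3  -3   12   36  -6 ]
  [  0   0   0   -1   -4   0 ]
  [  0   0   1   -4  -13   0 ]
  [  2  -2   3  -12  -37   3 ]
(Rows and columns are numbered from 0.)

4

r1 -> -1/3·r1
  [ 1  -1  1   -4  -12  2 ]
  [ 0   0  0   -1   -4  0 ]
  [ 0   0  1   -4  -13  0 ]
  [ 2  -2  3  -12  -37  3 ]
r4 -> r4 − 2·r1
  [ 1  -1  1  -4  -12   2 ]
  [ 0   0  0  -1   -4   0 ]
  [ 0   0  1  -4  -13   0 ]
  [ 0   0  1  -4  -13  -1 ]
r2 <=> r3
  [ 1  -1  1  -4  -12   2 ]
  [ 0   0  1  -4  -13   0 ]
  [ 0   0  0  -1   -4   0 ]
  [ 0   0  1  -4  -13  -1 ]
r4 -> r4 − r2
  [ 1  -1  1  -4  -12   2 ]
  [ 0   0  1  -4  -13   0 ]
  [ 0   0  0  -1   -4   0 ]
  [ 0   0  0   0    0  -1 ]
r3 -> -1·r3
  [ 1  -1  1  -4  -12   2 ]
  [ 0   0  1  -4  -13   0 ]
  [ 0   0  0   1    4   0 ]
  [ 0   0  0   0    0  -1 ]
r4 -> -1·r4
  [ 1  -1  1  -4  -12  2 ]
  [ 0   0  1  -4  -13  0 ]
  [ 0   0  0   1    4  0 ]
  [ 0   0  0   0    0  1 ]
r1 -> r1 − 2·r4
  [ 1  -1  1  -4  -12  0 ]
  [ 0   0  1  -4  -13  0 ]
  [ 0   0  0   1    4  0 ]
  [ 0   0  0   0    0  1 ]
r2 -> r2 + 4·r3
  [ 1  -1  1  -4  -12  0 ]
  [ 0   0  1   0    3  0 ]
  [ 0   0  0   1    4  0 ]
  [ 0   0  0   0    0  1 ]
r1 -> r1 + 4·r3
  [ 1  -1  1  0  4  0 ]
  [ 0   0  1  0  3  0 ]
  [ 0   0  0  1  4  0 ]
  [ 0   0  0  0  0  1 ]
r1 -> r1 − r2
  [ 1  -1  0  0  1  0 ]
  [ 0   0  1  0  3  0 ]
  [ 0   0  0  1  4  0 ]
  [ 0   0  0  0  0  1 ]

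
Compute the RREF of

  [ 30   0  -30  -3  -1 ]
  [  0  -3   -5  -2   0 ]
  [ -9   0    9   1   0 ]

[[1, 0, -1, 0, -1/3], [0, 1, 5/3, 0, 2], [0, 0, 0, 1, -3]]

r1 := 1/30·r1
  [  1   0  -1  -1/10  -1/30 ]
  [  0  -3  -5     -2      0 ]
  [ -9   0   9      1      0 ]
r3 := r3 + 9·r1
  [ 1   0  -1  -1/10  -1/30 ]
  [ 0  -3  -5     -2      0 ]
  [ 0   0   0   1/10  -3/10 ]
r2 := -1/3·r2
  [ 1  0   -1  -1/10  -1/30 ]
  [ 0  1  5/3    2/3      0 ]
  [ 0  0    0   1/10  -3/10 ]
r3 := 10·r3
  [ 1  0   -1  -1/10  -1/30 ]
  [ 0  1  5/3    2/3      0 ]
  [ 0  0    0      1     -3 ]
r2 := r2 − 2/3·r3
  [ 1  0   -1  -1/10  -1/30 ]
  [ 0  1  5/3      0      2 ]
  [ 0  0    0      1     -3 ]
r1 := r1 + 1/10·r3
  [ 1  0   -1  0  -1/3 ]
  [ 0  1  5/3  0     2 ]
  [ 0  0    0  1    -3 ]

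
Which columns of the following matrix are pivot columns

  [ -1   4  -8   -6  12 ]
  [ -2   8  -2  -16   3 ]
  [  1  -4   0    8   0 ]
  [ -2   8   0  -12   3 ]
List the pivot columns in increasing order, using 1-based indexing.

1, 3, 4, 5

Multiply R1 by -1.
  [  1  -4   8    6  -12 ]
  [ -2   8  -2  -16    3 ]
  [  1  -4   0    8    0 ]
  [ -2   8   0  -12    3 ]
Add 2 times R1 to R2.
  [  1  -4   8    6  -12 ]
  [  0   0  14   -4  -21 ]
  [  1  -4   0    8    0 ]
  [ -2   8   0  -12    3 ]
Subtract R1 from R3.
  [  1  -4   8    6  -12 ]
  [  0   0  14   -4  -21 ]
  [  0   0  -8    2   12 ]
  [ -2   8   0  -12    3 ]
Add 2 times R1 to R4.
  [ 1  -4   8   6  -12 ]
  [ 0   0  14  -4  -21 ]
  [ 0   0  -8   2   12 ]
  [ 0   0  16   0  -21 ]
Multiply R2 by 1/14.
  [ 1  -4   8     6   -12 ]
  [ 0   0   1  -2/7  -3/2 ]
  [ 0   0  -8     2    12 ]
  [ 0   0  16     0   -21 ]
Add 8 times R2 to R3.
  [ 1  -4   8     6   -12 ]
  [ 0   0   1  -2/7  -3/2 ]
  [ 0   0   0  -2/7     0 ]
  [ 0   0  16     0   -21 ]
Subtract 16 times R2 from R4.
  [ 1  -4  8     6   -12 ]
  [ 0   0  1  -2/7  -3/2 ]
  [ 0   0  0  -2/7     0 ]
  [ 0   0  0  32/7     3 ]
Multiply R3 by -7/2.
  [ 1  -4  8     6   -12 ]
  [ 0   0  1  -2/7  -3/2 ]
  [ 0   0  0     1     0 ]
  [ 0   0  0  32/7     3 ]
Subtract 32/7 times R3 from R4.
  [ 1  -4  8     6   -12 ]
  [ 0   0  1  -2/7  -3/2 ]
  [ 0   0  0     1     0 ]
  [ 0   0  0     0     3 ]
Multiply R4 by 1/3.
  [ 1  -4  8     6   -12 ]
  [ 0   0  1  -2/7  -3/2 ]
  [ 0   0  0     1     0 ]
  [ 0   0  0     0     1 ]
Add 3/2 times R4 to R2.
  [ 1  -4  8     6  -12 ]
  [ 0   0  1  -2/7    0 ]
  [ 0   0  0     1    0 ]
  [ 0   0  0     0    1 ]
Add 12 times R4 to R1.
  [ 1  -4  8     6  0 ]
  [ 0   0  1  -2/7  0 ]
  [ 0   0  0     1  0 ]
  [ 0   0  0     0  1 ]
Add 2/7 times R3 to R2.
  [ 1  -4  8  6  0 ]
  [ 0   0  1  0  0 ]
  [ 0   0  0  1  0 ]
  [ 0   0  0  0  1 ]
Subtract 6 times R3 from R1.
  [ 1  -4  8  0  0 ]
  [ 0   0  1  0  0 ]
  [ 0   0  0  1  0 ]
  [ 0   0  0  0  1 ]
Subtract 8 times R2 from R1.
  [ 1  -4  0  0  0 ]
  [ 0   0  1  0  0 ]
  [ 0   0  0  1  0 ]
  [ 0   0  0  0  1 ]
Pivot columns are the columns containing a leading 1.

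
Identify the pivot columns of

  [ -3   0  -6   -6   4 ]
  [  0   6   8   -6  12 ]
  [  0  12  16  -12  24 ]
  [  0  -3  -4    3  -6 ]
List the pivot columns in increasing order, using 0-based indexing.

0, 1

R1 → -1/3·R1
  [ 1   0   2    2  -4/3 ]
  [ 0   6   8   -6    12 ]
  [ 0  12  16  -12    24 ]
  [ 0  -3  -4    3    -6 ]
R2 → 1/6·R2
  [ 1   0    2    2  -4/3 ]
  [ 0   1  4/3   -1     2 ]
  [ 0  12   16  -12    24 ]
  [ 0  -3   -4    3    -6 ]
R3 → R3 − 12·R2
  [ 1   0    2   2  -4/3 ]
  [ 0   1  4/3  -1     2 ]
  [ 0   0    0   0     0 ]
  [ 0  -3   -4   3    -6 ]
R4 → R4 + 3·R2
  [ 1  0    2   2  -4/3 ]
  [ 0  1  4/3  -1     2 ]
  [ 0  0    0   0     0 ]
  [ 0  0    0   0     0 ]
Pivot columns are the columns containing a leading 1.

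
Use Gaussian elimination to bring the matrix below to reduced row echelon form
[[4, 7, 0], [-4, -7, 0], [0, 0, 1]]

[[1, 7/4, 0], [0, 0, 1], [0, 0, 0]]

Multiply r1 by 1/4.
  [  1  7/4  0 ]
  [ -4   -7  0 ]
  [  0    0  1 ]
Add 4 times r1 to r2.
  [ 1  7/4  0 ]
  [ 0    0  0 ]
  [ 0    0  1 ]
Swap r2 and r3.
  [ 1  7/4  0 ]
  [ 0    0  1 ]
  [ 0    0  0 ]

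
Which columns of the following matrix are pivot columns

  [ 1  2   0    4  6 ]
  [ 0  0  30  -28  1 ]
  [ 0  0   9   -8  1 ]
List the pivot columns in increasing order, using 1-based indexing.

1, 3, 4

r2 -> 1/30·r2
  [ 1  2  0       4     6 ]
  [ 0  0  1  -14/15  1/30 ]
  [ 0  0  9      -8     1 ]
r3 -> r3 − 9·r2
  [ 1  2  0       4     6 ]
  [ 0  0  1  -14/15  1/30 ]
  [ 0  0  0     2/5  7/10 ]
r3 -> 5/2·r3
  [ 1  2  0       4     6 ]
  [ 0  0  1  -14/15  1/30 ]
  [ 0  0  0       1   7/4 ]
r2 -> r2 + 14/15·r3
  [ 1  2  0  4    6 ]
  [ 0  0  1  0  5/3 ]
  [ 0  0  0  1  7/4 ]
r1 -> r1 − 4·r3
  [ 1  2  0  0   -1 ]
  [ 0  0  1  0  5/3 ]
  [ 0  0  0  1  7/4 ]
Pivot columns are the columns containing a leading 1.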